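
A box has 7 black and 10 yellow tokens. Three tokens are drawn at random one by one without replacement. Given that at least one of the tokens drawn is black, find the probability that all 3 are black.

1/16

P(all 3 black) = C(7,3)/C(17,3) = 7/136; P(at least one black) = 1 − C(10,3)/C(17,3) = 14/17.
Since 'all 3 black' ⊆ 'at least one black', P(all 3 | at least one) = 7/136 / 14/17 = 1/16 ≈ 0.0625.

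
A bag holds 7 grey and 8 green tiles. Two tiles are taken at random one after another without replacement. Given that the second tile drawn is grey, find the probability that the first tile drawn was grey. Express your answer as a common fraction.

P(first=grey and the second tile drawn is grey) = (7/15)·(6/14) = 1/5.
P(the second tile drawn is grey) = Σ over first color = 1/5 + 4/15 = 7/15.
By Bayes, P(first=grey | the second tile drawn is grey) = 1/5 / 7/15 = 3/7 ≈ 0.4286.

3/7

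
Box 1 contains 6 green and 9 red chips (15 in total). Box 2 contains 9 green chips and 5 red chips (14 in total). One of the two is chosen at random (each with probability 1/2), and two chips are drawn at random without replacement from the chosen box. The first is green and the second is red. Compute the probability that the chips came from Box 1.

26/51

P(E | Box 1) = 9/35; P(E | Box 2) = 45/182.
P(E) = 1/2·9/35 + 1/2·45/182 = 459/1820.
By Bayes' rule, P(Box 1 | E) = 9/70 / 459/1820 = 26/51 ≈ 0.5098.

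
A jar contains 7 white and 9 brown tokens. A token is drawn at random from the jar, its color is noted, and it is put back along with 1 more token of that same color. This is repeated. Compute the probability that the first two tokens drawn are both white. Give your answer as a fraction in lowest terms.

7/34

After a white draw the jar holds 8 white out of 17.
P = (7/16)·(8/17) = 7/34 ≈ 0.2059.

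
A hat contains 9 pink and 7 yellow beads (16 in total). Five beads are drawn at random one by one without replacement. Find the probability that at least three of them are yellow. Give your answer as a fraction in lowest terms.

19/52

Sum the hypergeometric tail for j = 3,…,5 yellow beads.
Favorable = C(7,3)·C(9,2) + C(7,4)·C(9,1) + C(7,5)·C(9,0) = 1596; total = C(16,5) = 4368.
P = 1596/4368 = 19/52 ≈ 0.3654.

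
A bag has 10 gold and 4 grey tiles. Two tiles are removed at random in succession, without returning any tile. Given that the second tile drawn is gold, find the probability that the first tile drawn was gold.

P(first=gold and the second tile drawn is gold) = (10/14)·(9/13) = 45/91.
P(the second tile drawn is gold) = Σ over first color = 45/91 + 20/91 = 5/7.
By Bayes, P(first=gold | the second tile drawn is gold) = 45/91 / 5/7 = 9/13 ≈ 0.6923.

9/13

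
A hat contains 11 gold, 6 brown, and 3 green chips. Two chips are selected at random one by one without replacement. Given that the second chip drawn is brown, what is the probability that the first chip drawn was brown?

P(first=brown and the second chip drawn is brown) = (6/20)·(5/19) = 3/38.
P(the second chip drawn is brown) = Σ over first color = 33/190 + 3/38 + 9/190 = 3/10.
By Bayes, P(first=brown | the second chip drawn is brown) = 3/38 / 3/10 = 5/19 ≈ 0.2632.

5/19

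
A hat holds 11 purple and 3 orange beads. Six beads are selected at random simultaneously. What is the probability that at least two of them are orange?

5/13

Sum the hypergeometric tail for j = 2,…,3 orange beads.
Favorable = C(3,2)·C(11,4) + C(3,3)·C(11,3) = 1155; total = C(14,6) = 3003.
P = 1155/3003 = 5/13 ≈ 0.3846.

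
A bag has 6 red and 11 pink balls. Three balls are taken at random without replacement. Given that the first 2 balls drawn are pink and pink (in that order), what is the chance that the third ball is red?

2/5

After removing 2 pink, the bag has 6 red out of 15 remaining.
P(third is red | given) = 6/15 = 2/5 ≈ 0.4000.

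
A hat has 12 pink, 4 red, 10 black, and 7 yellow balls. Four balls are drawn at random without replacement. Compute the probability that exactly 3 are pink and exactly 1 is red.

Unordered draws without replacement: count favorable combinations over C(33,4).
Favorable = C(12,3) · C(4,1) · C(10,0) · C(7,0) = 880; total = C(33,4) = 40920.
P = 880/40920 = 2/93 ≈ 0.0215.

2/93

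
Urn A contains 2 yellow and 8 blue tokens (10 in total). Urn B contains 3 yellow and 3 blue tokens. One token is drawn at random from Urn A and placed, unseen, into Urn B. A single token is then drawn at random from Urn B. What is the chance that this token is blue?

19/35

Condition on how many of the transferred tokens are blue (from Urn A: 8 blue of 10; then Urn B has 7 total).
  0 blue: C(8,0)C(2,1)/C(10,1) = 1/5; then P = 3/7
  1 blue: C(8,1)C(2,0)/C(10,1) = 4/5; then P = 4/7
P(blue from Urn B) = 19/35 ≈ 0.5429.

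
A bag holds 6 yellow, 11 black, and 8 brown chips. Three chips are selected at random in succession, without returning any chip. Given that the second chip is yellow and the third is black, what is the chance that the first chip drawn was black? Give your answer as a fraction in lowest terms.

10/23

P(first=black and the second chip is yellow and the third is black) = (11/25)·(6/24)·(10/23) = 11/230.
P(E) = Σ over first color = 11/460 + 11/230 + 22/575 = 11/100.
By Bayes, P(first=black | E) = 11/230 / 11/100 = 10/23 ≈ 0.4348.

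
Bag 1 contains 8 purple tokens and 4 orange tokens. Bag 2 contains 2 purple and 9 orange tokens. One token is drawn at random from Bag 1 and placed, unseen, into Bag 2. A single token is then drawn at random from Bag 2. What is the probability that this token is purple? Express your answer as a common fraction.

Condition on how many of the transferred tokens are purple (from Bag 1: 8 purple of 12; then Bag 2 has 12 total).
  0 purple: C(8,0)C(4,1)/C(12,1) = 1/3; then P = 2/12
  1 purple: C(8,1)C(4,0)/C(12,1) = 2/3; then P = 3/12
P(purple from Bag 2) = 2/9 ≈ 0.2222.

2/9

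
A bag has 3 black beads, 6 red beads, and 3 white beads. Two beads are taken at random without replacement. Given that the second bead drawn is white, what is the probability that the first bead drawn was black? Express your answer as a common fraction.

P(first=black and the second bead drawn is white) = (3/12)·(3/11) = 3/44.
P(the second bead drawn is white) = Σ over first color = 3/44 + 3/22 + 1/22 = 1/4.
By Bayes, P(first=black | the second bead drawn is white) = 3/44 / 1/4 = 3/11 ≈ 0.2727.

3/11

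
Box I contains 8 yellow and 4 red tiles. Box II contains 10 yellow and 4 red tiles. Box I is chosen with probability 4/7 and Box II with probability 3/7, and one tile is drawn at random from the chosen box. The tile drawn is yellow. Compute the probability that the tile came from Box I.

P(yellow | Box I) = 2/3; P(yellow | Box II) = 5/7.
P(yellow) = 4/7·2/3 + 3/7·5/7 = 101/147.
By Bayes' rule, P(Box I | yellow) = 8/21 / 101/147 = 56/101 ≈ 0.5545.

56/101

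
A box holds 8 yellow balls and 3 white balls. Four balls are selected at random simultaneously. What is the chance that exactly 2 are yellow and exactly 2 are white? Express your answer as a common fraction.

14/55

Unordered draws without replacement: count favorable combinations over C(11,4).
Favorable = C(8,2) · C(3,2) = 84; total = C(11,4) = 330.
P = 84/330 = 14/55 ≈ 0.2545.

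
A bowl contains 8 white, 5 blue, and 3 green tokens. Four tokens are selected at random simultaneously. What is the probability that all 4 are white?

Unordered draws without replacement: count favorable combinations over C(16,4).
Favorable = C(8,4) · C(5,0) · C(3,0) = 70; total = C(16,4) = 1820.
P = 70/1820 = 1/26 ≈ 0.0385.

1/26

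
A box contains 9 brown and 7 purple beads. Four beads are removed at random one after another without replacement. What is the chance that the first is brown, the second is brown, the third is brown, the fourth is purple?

Multiply the conditional probability of each draw in order, without replacement, so each draw removes one from its color and from the total.
P = (9/16) · (8/15) · (7/14) · (7/13) = 21/260 ≈ 0.0808.

21/260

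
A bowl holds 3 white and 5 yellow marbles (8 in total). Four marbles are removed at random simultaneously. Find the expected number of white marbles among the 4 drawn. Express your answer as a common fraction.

By linearity of expectation, E[X] = Σ P(draw i is white); by symmetry each draw (even without replacement) has P(white) = 3/8.
E[X] = 4 · 3/8 = 3/2 ≈ 1.5000.

3/2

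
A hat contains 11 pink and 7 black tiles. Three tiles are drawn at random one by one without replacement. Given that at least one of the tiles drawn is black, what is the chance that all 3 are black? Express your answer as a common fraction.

5/93

P(all 3 black) = C(7,3)/C(18,3) = 35/816; P(at least one black) = 1 − C(11,3)/C(18,3) = 217/272.
Since 'all 3 black' ⊆ 'at least one black', P(all 3 | at least one) = 35/816 / 217/272 = 5/93 ≈ 0.0538.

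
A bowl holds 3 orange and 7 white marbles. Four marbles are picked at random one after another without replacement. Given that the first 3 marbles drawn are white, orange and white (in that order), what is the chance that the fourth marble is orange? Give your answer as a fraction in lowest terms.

After removing 1 orange, 2 white, the bowl has 2 orange out of 7 remaining.
P(fourth is orange | given) = 2/7 ≈ 0.2857.

2/7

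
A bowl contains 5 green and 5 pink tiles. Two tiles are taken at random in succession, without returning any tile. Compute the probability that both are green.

Unordered draws without replacement: count favorable combinations over C(10,2).
Favorable = C(5,2) · C(5,0) = 10; total = C(10,2) = 45.
P = 10/45 = 2/9 ≈ 0.2222.

2/9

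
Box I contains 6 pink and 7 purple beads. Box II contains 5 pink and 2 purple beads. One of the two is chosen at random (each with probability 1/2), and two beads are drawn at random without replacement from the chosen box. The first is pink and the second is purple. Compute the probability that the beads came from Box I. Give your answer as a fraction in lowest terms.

147/277

P(E | Box I) = 7/26; P(E | Box II) = 5/21.
P(E) = 1/2·7/26 + 1/2·5/21 = 277/1092.
By Bayes' rule, P(Box I | E) = 7/52 / 277/1092 = 147/277 ≈ 0.5307.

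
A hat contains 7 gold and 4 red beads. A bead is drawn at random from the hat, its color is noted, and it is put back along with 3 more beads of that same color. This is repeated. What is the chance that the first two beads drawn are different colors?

Either gold then red, or red then gold; after the first draw the total is 14.
P = (7/11)·(4/14) + (4/11)·(7/14) = 4/11 ≈ 0.3636.

4/11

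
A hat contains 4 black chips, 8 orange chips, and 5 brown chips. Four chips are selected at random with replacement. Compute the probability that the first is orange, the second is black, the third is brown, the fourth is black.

640/83521

Multiply the conditional probability of each draw in order, with replacement (the composition resets each draw).
P = (8/17) · (4/17) · (5/17) · (4/17) = 640/83521 ≈ 0.0077.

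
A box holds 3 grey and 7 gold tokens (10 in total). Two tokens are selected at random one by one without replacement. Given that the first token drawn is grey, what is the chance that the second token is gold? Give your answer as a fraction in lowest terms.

7/9

After removing 1 grey, the box has 7 gold out of 9 remaining.
P(second is gold | given) = 7/9 ≈ 0.7778.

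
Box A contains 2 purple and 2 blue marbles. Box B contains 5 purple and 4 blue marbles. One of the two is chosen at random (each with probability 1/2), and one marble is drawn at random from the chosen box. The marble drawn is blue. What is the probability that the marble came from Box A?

9/17

P(blue | Box A) = 1/2; P(blue | Box B) = 4/9.
P(blue) = 1/2·1/2 + 1/2·4/9 = 17/36.
By Bayes' rule, P(Box A | blue) = 1/4 / 17/36 = 9/17 ≈ 0.5294.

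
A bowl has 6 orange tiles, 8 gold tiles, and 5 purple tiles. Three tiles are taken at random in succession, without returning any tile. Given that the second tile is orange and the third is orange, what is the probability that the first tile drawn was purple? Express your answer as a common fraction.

5/17

P(first=purple and the second tile is orange and the third is orange) = (5/19)·(6/18)·(5/17) = 25/969.
P(E) = Σ over first color = 20/969 + 40/969 + 25/969 = 5/57.
By Bayes, P(first=purple | E) = 25/969 / 5/57 = 5/17 ≈ 0.2941.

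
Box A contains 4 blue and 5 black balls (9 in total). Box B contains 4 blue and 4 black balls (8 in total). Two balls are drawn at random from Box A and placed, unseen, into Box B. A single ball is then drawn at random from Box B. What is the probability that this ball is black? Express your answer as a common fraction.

23/45

Condition on how many of the transferred balls are black (from Box A: 5 black of 9; then Box B has 10 total).
  0 black: C(5,0)C(4,2)/C(9,2) = 1/6; then P = 4/10
  1 black: C(5,1)C(4,1)/C(9,2) = 5/9; then P = 5/10
  2 black: C(5,2)C(4,0)/C(9,2) = 5/18; then P = 6/10
P(black from Box B) = 23/45 ≈ 0.5111.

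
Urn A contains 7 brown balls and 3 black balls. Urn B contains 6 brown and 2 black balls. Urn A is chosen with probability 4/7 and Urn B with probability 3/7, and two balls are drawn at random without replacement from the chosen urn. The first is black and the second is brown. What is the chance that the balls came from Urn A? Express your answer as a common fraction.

P(E | Urn A) = 7/30; P(E | Urn B) = 3/14.
P(E) = 4/7·7/30 + 3/7·3/14 = 331/1470.
By Bayes' rule, P(Urn A | E) = 2/15 / 331/1470 = 196/331 ≈ 0.5921.

196/331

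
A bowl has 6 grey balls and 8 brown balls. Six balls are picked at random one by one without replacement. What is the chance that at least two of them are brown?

422/429

Sum the hypergeometric tail for j = 2,…,6 brown balls.
Favorable = C(8,2)·C(6,4) + C(8,3)·C(6,3) + C(8,4)·C(6,2) + C(8,5)·C(6,1) + C(8,6)·C(6,0) = 2954; total = C(14,6) = 3003.
P = 2954/3003 = 422/429 ≈ 0.9837.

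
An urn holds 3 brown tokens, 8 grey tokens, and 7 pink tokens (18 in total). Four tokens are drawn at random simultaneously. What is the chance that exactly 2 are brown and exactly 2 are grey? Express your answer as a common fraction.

7/255

Unordered draws without replacement: count favorable combinations over C(18,4).
Favorable = C(3,2) · C(8,2) · C(7,0) = 84; total = C(18,4) = 3060.
P = 84/3060 = 7/255 ≈ 0.0275.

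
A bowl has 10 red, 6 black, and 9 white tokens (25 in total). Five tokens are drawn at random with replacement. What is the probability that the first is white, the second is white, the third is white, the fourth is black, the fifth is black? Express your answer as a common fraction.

26244/9765625

Multiply the conditional probability of each draw in order, with replacement (the composition resets each draw).
P = (9/25) · (9/25) · (9/25) · (6/25) · (6/25) = 26244/9765625 ≈ 0.0027.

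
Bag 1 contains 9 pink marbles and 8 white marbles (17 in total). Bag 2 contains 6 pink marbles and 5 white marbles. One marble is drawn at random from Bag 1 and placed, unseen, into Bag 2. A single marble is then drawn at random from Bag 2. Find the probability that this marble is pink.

Condition on how many of the transferred marbles are pink (from Bag 1: 9 pink of 17; then Bag 2 has 12 total).
  0 pink: C(9,0)C(8,1)/C(17,1) = 8/17; then P = 6/12
  1 pink: C(9,1)C(8,0)/C(17,1) = 9/17; then P = 7/12
P(pink from Bag 2) = 37/68 ≈ 0.5441.

37/68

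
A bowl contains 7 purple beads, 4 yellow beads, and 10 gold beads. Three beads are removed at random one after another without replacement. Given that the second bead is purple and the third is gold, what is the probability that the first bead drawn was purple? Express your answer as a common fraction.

6/19

P(first=purple and the second bead is purple and the third is gold) = (7/21)·(6/20)·(10/19) = 1/19.
P(E) = Σ over first color = 1/19 + 2/57 + 3/38 = 1/6.
By Bayes, P(first=purple | E) = 1/19 / 1/6 = 6/19 ≈ 0.3158.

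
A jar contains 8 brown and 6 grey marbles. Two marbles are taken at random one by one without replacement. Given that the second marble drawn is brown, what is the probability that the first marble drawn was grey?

6/13

P(first=grey and the second marble drawn is brown) = (6/14)·(8/13) = 24/91.
P(the second marble drawn is brown) = Σ over first color = 4/13 + 24/91 = 4/7.
By Bayes, P(first=grey | the second marble drawn is brown) = 24/91 / 4/7 = 6/13 ≈ 0.4615.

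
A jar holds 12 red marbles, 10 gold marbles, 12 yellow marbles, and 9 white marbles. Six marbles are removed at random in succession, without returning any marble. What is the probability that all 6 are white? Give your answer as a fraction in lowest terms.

Unordered draws without replacement: count favorable combinations over C(43,6).
Favorable = C(12,0) · C(10,0) · C(12,0) · C(9,6) = 84; total = C(43,6) = 6096454.
P = 84/6096454 = 6/435461 ≈ 0.0000.

6/435461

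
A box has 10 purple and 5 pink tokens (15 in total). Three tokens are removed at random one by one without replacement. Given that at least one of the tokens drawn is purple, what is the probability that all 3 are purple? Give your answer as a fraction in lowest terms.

P(all 3 purple) = C(10,3)/C(15,3) = 24/91; P(at least one purple) = 1 − C(5,3)/C(15,3) = 89/91.
Since 'all 3 purple' ⊆ 'at least one purple', P(all 3 | at least one) = 24/91 / 89/91 = 24/89 ≈ 0.2697.

24/89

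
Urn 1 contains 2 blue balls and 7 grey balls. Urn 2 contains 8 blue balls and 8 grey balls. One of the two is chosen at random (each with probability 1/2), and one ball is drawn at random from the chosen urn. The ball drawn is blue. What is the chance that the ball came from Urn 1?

4/13

P(blue | Urn 1) = 2/9; P(blue | Urn 2) = 1/2.
P(blue) = 1/2·2/9 + 1/2·1/2 = 13/36.
By Bayes' rule, P(Urn 1 | blue) = 1/9 / 13/36 = 4/13 ≈ 0.3077.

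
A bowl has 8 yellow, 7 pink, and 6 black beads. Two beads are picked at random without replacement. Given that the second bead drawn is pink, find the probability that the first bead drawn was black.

P(first=black and the second bead drawn is pink) = (6/21)·(7/20) = 1/10.
P(the second bead drawn is pink) = Σ over first color = 2/15 + 1/10 + 1/10 = 1/3.
By Bayes, P(first=black | the second bead drawn is pink) = 1/10 / 1/3 = 3/10 ≈ 0.3000.

3/10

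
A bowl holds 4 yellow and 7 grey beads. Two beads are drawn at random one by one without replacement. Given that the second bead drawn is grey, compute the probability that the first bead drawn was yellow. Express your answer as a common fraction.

P(first=yellow and the second bead drawn is grey) = (4/11)·(7/10) = 14/55.
P(the second bead drawn is grey) = Σ over first color = 14/55 + 21/55 = 7/11.
By Bayes, P(first=yellow | the second bead drawn is grey) = 14/55 / 7/11 = 2/5 ≈ 0.4000.

2/5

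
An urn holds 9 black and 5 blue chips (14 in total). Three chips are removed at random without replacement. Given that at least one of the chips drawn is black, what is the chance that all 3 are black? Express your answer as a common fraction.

14/59

P(all 3 black) = C(9,3)/C(14,3) = 3/13; P(at least one black) = 1 − C(5,3)/C(14,3) = 177/182.
Since 'all 3 black' ⊆ 'at least one black', P(all 3 | at least one) = 3/13 / 177/182 = 14/59 ≈ 0.2373.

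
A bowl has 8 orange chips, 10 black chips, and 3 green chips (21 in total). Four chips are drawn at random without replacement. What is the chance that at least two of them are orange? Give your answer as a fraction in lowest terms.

142/285

Sum the hypergeometric tail for j = 2,…,4 orange chips.
Favorable = C(8,2)·C(13,2) + C(8,3)·C(13,1) + C(8,4)·C(13,0) = 2982; total = C(21,4) = 5985.
P = 2982/5985 = 142/285 ≈ 0.4982.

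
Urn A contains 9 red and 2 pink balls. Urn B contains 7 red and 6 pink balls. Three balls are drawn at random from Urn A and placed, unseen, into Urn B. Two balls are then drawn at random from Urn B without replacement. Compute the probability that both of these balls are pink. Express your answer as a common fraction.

Condition on how many of the transferred balls are pink (from Urn A: 2 pink of 11; then Urn B has 16 total).
  0 pink: C(2,0)C(9,3)/C(11,3) = 28/55; then P = C(6,2)/C(16,2) = 1/8
  1 pink: C(2,1)C(9,2)/C(11,3) = 24/55; then P = C(7,2)/C(16,2) = 7/40
  2 pink: C(2,2)C(9,1)/C(11,3) = 3/55; then P = C(8,2)/C(16,2) = 7/30
P(both pink) = 42/275 ≈ 0.1527.

42/275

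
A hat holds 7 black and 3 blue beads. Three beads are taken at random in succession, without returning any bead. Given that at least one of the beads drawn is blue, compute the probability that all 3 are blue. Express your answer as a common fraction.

1/85

P(all 3 blue) = C(3,3)/C(10,3) = 1/120; P(at least one blue) = 1 − C(7,3)/C(10,3) = 17/24.
Since 'all 3 blue' ⊆ 'at least one blue', P(all 3 | at least one) = 1/120 / 17/24 = 1/85 ≈ 0.0118.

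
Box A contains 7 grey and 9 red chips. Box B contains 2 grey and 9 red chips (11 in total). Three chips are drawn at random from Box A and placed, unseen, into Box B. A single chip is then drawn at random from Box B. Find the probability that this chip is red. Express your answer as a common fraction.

171/224

Condition on how many of the transferred chips are red (from Box A: 9 red of 16; then Box B has 14 total).
  0 red: C(9,0)C(7,3)/C(16,3) = 1/16; then P = 9/14
  1 red: C(9,1)C(7,2)/C(16,3) = 27/80; then P = 10/14
  2 red: C(9,2)C(7,1)/C(16,3) = 9/20; then P = 11/14
  3 red: C(9,3)C(7,0)/C(16,3) = 3/20; then P = 12/14
P(red from Box B) = 171/224 ≈ 0.7634.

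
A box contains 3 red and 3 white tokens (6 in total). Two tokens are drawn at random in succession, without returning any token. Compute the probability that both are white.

1/5

Unordered draws without replacement: count favorable combinations over C(6,2).
Favorable = C(3,0) · C(3,2) = 3; total = C(6,2) = 15.
P = 3/15 = 1/5 ≈ 0.2000.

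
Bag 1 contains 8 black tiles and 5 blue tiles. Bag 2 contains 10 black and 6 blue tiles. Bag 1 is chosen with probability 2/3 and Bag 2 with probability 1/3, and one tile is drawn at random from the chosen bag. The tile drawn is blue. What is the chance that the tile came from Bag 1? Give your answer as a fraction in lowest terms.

80/119

P(blue | Bag 1) = 5/13; P(blue | Bag 2) = 3/8.
P(blue) = 2/3·5/13 + 1/3·3/8 = 119/312.
By Bayes' rule, P(Bag 1 | blue) = 10/39 / 119/312 = 80/119 ≈ 0.6723.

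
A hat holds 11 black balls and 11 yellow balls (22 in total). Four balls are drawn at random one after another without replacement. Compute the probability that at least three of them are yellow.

Sum the hypergeometric tail for j = 3,…,4 yellow balls.
Favorable = C(11,3)·C(11,1) + C(11,4)·C(11,0) = 2145; total = C(22,4) = 7315.
P = 2145/7315 = 39/133 ≈ 0.2932.

39/133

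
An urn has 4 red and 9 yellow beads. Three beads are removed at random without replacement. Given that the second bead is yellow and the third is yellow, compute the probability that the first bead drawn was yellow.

P(first=yellow and the second bead is yellow and the third is yellow) = (9/13)·(8/12)·(7/11) = 42/143.
P(E) = Σ over first color = 24/143 + 42/143 = 6/13.
By Bayes, P(first=yellow | E) = 42/143 / 6/13 = 7/11 ≈ 0.6364.

7/11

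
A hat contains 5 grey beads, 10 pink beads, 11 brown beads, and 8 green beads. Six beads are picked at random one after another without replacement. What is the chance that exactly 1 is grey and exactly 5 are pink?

315/336226

Unordered draws without replacement: count favorable combinations over C(34,6).
Favorable = C(5,1) · C(10,5) · C(11,0) · C(8,0) = 1260; total = C(34,6) = 1344904.
P = 1260/1344904 = 315/336226 ≈ 0.0009.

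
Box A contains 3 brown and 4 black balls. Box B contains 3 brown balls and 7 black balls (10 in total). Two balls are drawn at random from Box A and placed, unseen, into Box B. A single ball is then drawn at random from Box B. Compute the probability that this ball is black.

Condition on how many of the transferred balls are black (from Box A: 4 black of 7; then Box B has 12 total).
  0 black: C(4,0)C(3,2)/C(7,2) = 1/7; then P = 7/12
  1 black: C(4,1)C(3,1)/C(7,2) = 4/7; then P = 8/12
  2 black: C(4,2)C(3,0)/C(7,2) = 2/7; then P = 9/12
P(black from Box B) = 19/28 ≈ 0.6786.

19/28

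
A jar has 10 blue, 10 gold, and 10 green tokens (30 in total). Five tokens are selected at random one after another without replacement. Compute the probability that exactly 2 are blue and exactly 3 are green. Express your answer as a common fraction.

100/2639

Unordered draws without replacement: count favorable combinations over C(30,5).
Favorable = C(10,2) · C(10,0) · C(10,3) = 5400; total = C(30,5) = 142506.
P = 5400/142506 = 100/2639 ≈ 0.0379.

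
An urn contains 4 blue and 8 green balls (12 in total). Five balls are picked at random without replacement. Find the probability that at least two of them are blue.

Sum the hypergeometric tail for j = 2,…,4 blue balls.
Favorable = C(4,2)·C(8,3) + C(4,3)·C(8,2) + C(4,4)·C(8,1) = 456; total = C(12,5) = 792.
P = 456/792 = 19/33 ≈ 0.5758.

19/33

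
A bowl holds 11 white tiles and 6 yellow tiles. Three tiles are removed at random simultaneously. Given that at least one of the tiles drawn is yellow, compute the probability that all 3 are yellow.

P(all 3 yellow) = C(6,3)/C(17,3) = 1/34; P(at least one yellow) = 1 − C(11,3)/C(17,3) = 103/136.
Since 'all 3 yellow' ⊆ 'at least one yellow', P(all 3 | at least one) = 1/34 / 103/136 = 4/103 ≈ 0.0388.

4/103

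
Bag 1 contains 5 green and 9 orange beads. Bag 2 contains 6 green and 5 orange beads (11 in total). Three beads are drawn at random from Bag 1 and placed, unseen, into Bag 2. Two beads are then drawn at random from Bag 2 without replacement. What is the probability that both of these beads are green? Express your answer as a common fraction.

1980/8281

Condition on how many of the transferred beads are green (from Bag 1: 5 green of 14; then Bag 2 has 14 total).
  0 green: C(5,0)C(9,3)/C(14,3) = 3/13; then P = C(6,2)/C(14,2) = 15/91
  1 green: C(5,1)C(9,2)/C(14,3) = 45/91; then P = C(7,2)/C(14,2) = 3/13
  2 green: C(5,2)C(9,1)/C(14,3) = 45/182; then P = C(8,2)/C(14,2) = 4/13
  3 green: C(5,3)C(9,0)/C(14,3) = 5/182; then P = C(9,2)/C(14,2) = 36/91
P(both green) = 1980/8281 ≈ 0.2391.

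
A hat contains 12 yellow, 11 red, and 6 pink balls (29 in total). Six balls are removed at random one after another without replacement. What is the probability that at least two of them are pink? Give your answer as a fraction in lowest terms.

2733/7540

Sum the hypergeometric tail for j = 2,…,6 pink balls.
Favorable = C(6,2)·C(23,4) + C(6,3)·C(23,3) + C(6,4)·C(23,2) + C(6,5)·C(23,1) + C(6,6)·C(23,0) = 172179; total = C(29,6) = 475020.
P = 172179/475020 = 2733/7540 ≈ 0.3625.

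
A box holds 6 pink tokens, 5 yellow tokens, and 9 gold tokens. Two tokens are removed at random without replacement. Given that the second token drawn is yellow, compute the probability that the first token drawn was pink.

P(first=pink and the second token drawn is yellow) = (6/20)·(5/19) = 3/38.
P(the second token drawn is yellow) = Σ over first color = 3/38 + 1/19 + 9/76 = 1/4.
By Bayes, P(first=pink | the second token drawn is yellow) = 3/38 / 1/4 = 6/19 ≈ 0.3158.

6/19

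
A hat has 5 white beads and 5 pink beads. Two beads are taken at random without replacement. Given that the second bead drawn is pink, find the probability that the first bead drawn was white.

P(first=white and the second bead drawn is pink) = (5/10)·(5/9) = 5/18.
P(the second bead drawn is pink) = Σ over first color = 5/18 + 2/9 = 1/2.
By Bayes, P(first=white | the second bead drawn is pink) = 5/18 / 1/2 = 5/9 ≈ 0.5556.

5/9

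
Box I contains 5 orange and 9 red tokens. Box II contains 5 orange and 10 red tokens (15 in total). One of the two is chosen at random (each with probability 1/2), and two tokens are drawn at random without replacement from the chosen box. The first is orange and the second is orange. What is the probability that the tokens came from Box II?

13/28

P(E | Box I) = 10/91; P(E | Box II) = 2/21.
P(E) = 1/2·10/91 + 1/2·2/21 = 4/39.
By Bayes' rule, P(Box II | E) = 1/21 / 4/39 = 13/28 ≈ 0.4643.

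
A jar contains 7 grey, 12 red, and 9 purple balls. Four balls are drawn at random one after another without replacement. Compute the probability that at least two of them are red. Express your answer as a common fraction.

Sum the hypergeometric tail for j = 2,…,4 red balls.
Favorable = C(12,2)·C(16,2) + C(12,3)·C(16,1) + C(12,4)·C(16,0) = 11935; total = C(28,4) = 20475.
P = 11935/20475 = 341/585 ≈ 0.5829.

341/585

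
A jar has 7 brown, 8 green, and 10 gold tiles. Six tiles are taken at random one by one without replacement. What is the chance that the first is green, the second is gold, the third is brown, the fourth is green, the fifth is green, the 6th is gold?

21/12650

Multiply the conditional probability of each draw in order, without replacement, so each draw removes one from its color and from the total.
P = (8/25) · (10/24) · (7/23) · (7/22) · (6/21) · (9/20) = 21/12650 ≈ 0.0017.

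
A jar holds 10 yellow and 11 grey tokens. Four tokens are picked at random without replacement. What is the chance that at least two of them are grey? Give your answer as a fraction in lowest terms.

99/133

Sum the hypergeometric tail for j = 2,…,4 grey tokens.
Favorable = C(11,2)·C(10,2) + C(11,3)·C(10,1) + C(11,4)·C(10,0) = 4455; total = C(21,4) = 5985.
P = 4455/5985 = 99/133 ≈ 0.7444.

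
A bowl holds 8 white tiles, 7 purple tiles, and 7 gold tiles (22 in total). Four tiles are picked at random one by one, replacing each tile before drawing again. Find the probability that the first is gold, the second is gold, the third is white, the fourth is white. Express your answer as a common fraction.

196/14641

Multiply the conditional probability of each draw in order, with replacement (the composition resets each draw).
P = (7/22) · (7/22) · (8/22) · (8/22) = 196/14641 ≈ 0.0134.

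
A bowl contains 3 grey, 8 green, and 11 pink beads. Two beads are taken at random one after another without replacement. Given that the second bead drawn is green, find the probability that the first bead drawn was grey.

1/7

P(first=grey and the second bead drawn is green) = (3/22)·(8/21) = 4/77.
P(the second bead drawn is green) = Σ over first color = 4/77 + 4/33 + 4/21 = 4/11.
By Bayes, P(first=grey | the second bead drawn is green) = 4/77 / 4/11 = 1/7 ≈ 0.1429.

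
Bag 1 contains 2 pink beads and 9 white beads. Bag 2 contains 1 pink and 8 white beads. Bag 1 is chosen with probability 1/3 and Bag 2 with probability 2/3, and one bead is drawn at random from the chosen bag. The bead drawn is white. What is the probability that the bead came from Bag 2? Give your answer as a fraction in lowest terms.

P(white | Bag 1) = 9/11; P(white | Bag 2) = 8/9.
P(white) = 1/3·9/11 + 2/3·8/9 = 257/297.
By Bayes' rule, P(Bag 2 | white) = 16/27 / 257/297 = 176/257 ≈ 0.6848.

176/257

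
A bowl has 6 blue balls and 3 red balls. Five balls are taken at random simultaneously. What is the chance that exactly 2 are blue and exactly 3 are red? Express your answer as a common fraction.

5/42

Unordered draws without replacement: count favorable combinations over C(9,5).
Favorable = C(6,2) · C(3,3) = 15; total = C(9,5) = 126.
P = 15/126 = 5/42 ≈ 0.1190.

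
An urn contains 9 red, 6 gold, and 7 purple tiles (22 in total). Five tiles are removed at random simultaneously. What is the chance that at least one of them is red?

253/266

Use the complement: P(at least one red) = 1 − P(no red).
P(none) = C(13,5)/C(22,5) = 1287/26334.
So P = 1 − 1287/26334 = 253/266 ≈ 0.9511.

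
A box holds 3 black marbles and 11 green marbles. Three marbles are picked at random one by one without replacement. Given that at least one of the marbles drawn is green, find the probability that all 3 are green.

5/11

P(all 3 green) = C(11,3)/C(14,3) = 165/364; P(at least one green) = 1 − C(3,3)/C(14,3) = 363/364.
Since 'all 3 green' ⊆ 'at least one green', P(all 3 | at least one) = 165/364 / 363/364 = 5/11 ≈ 0.4545.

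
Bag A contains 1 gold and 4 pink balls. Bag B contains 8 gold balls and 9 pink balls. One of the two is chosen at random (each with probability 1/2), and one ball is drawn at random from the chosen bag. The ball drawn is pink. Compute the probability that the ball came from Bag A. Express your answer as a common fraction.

68/113

P(pink | Bag A) = 4/5; P(pink | Bag B) = 9/17.
P(pink) = 1/2·4/5 + 1/2·9/17 = 113/170.
By Bayes' rule, P(Bag A | pink) = 2/5 / 113/170 = 68/113 ≈ 0.6018.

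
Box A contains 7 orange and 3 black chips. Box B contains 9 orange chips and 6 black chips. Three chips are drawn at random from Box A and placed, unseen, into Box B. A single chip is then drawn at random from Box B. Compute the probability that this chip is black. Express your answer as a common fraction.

Condition on how many of the transferred chips are black (from Box A: 3 black of 10; then Box B has 18 total).
  0 black: C(3,0)C(7,3)/C(10,3) = 7/24; then P = 6/18
  1 black: C(3,1)C(7,2)/C(10,3) = 21/40; then P = 7/18
  2 black: C(3,2)C(7,1)/C(10,3) = 7/40; then P = 8/18
  3 black: C(3,3)C(7,0)/C(10,3) = 1/120; then P = 9/18
P(black from Box B) = 23/60 ≈ 0.3833.

23/60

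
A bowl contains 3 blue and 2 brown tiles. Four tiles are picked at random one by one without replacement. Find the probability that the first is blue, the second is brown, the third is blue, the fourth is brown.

1/10

Multiply the conditional probability of each draw in order, without replacement, so each draw removes one from its color and from the total.
P = (3/5) · (2/4) · (2/3) · (1/2) = 1/10 ≈ 0.1000.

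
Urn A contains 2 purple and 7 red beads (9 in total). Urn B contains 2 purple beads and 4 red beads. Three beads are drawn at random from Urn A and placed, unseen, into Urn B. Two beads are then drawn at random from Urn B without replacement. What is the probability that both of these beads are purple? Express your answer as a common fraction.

29/432

Condition on how many of the transferred beads are purple (from Urn A: 2 purple of 9; then Urn B has 9 total).
  0 purple: C(2,0)C(7,3)/C(9,3) = 5/12; then P = C(2,2)/C(9,2) = 1/36
  1 purple: C(2,1)C(7,2)/C(9,3) = 1/2; then P = C(3,2)/C(9,2) = 1/12
  2 purple: C(2,2)C(7,1)/C(9,3) = 1/12; then P = C(4,2)/C(9,2) = 1/6
P(both purple) = 29/432 ≈ 0.0671.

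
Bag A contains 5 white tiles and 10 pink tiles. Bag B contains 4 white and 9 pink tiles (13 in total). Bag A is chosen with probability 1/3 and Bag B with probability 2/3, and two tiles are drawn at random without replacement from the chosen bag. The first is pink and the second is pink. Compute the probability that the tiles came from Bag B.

28/41

P(E | Bag A) = 3/7; P(E | Bag B) = 6/13.
P(E) = 1/3·3/7 + 2/3·6/13 = 41/91.
By Bayes' rule, P(Bag B | E) = 4/13 / 41/91 = 28/41 ≈ 0.6829.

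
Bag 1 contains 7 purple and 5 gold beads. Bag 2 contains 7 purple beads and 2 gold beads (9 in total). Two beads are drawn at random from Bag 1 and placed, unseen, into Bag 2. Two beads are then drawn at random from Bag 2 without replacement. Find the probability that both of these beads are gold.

31/605

Condition on how many of the transferred beads are gold (from Bag 1: 5 gold of 12; then Bag 2 has 11 total).
  0 gold: C(5,0)C(7,2)/C(12,2) = 7/22; then P = C(2,2)/C(11,2) = 1/55
  1 gold: C(5,1)C(7,1)/C(12,2) = 35/66; then P = C(3,2)/C(11,2) = 3/55
  2 gold: C(5,2)C(7,0)/C(12,2) = 5/33; then P = C(4,2)/C(11,2) = 6/55
P(both gold) = 31/605 ≈ 0.0512.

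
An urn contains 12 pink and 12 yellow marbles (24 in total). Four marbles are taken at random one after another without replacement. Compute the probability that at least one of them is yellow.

307/322

Use the complement: P(at least one yellow) = 1 − P(no yellow).
P(none) = C(12,4)/C(24,4) = 495/10626.
So P = 1 − 495/10626 = 307/322 ≈ 0.9534.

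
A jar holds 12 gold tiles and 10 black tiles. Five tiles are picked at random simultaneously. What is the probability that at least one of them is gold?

207/209

Use the complement: P(at least one gold) = 1 − P(no gold).
P(none) = C(10,5)/C(22,5) = 252/26334.
So P = 1 − 252/26334 = 207/209 ≈ 0.9904.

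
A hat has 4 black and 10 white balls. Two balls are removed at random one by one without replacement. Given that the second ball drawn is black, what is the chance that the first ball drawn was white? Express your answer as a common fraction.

P(first=white and the second ball drawn is black) = (10/14)·(4/13) = 20/91.
P(the second ball drawn is black) = Σ over first color = 6/91 + 20/91 = 2/7.
By Bayes, P(first=white | the second ball drawn is black) = 20/91 / 2/7 = 10/13 ≈ 0.7692.

10/13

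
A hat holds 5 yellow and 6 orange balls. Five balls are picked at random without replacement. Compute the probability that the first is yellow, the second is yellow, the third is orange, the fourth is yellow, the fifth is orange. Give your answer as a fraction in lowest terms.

5/154

Multiply the conditional probability of each draw in order, without replacement, so each draw removes one from its color and from the total.
P = (5/11) · (4/10) · (6/9) · (3/8) · (5/7) = 5/154 ≈ 0.0325.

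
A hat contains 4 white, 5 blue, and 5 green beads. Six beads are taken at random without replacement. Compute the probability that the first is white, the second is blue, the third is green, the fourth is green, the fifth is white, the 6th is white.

10/9009

Multiply the conditional probability of each draw in order, without replacement, so each draw removes one from its color and from the total.
P = (4/14) · (5/13) · (5/12) · (4/11) · (3/10) · (2/9) = 10/9009 ≈ 0.0011.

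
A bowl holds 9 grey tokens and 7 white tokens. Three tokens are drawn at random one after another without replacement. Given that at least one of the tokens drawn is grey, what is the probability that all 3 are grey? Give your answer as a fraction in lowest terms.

P(all 3 grey) = C(9,3)/C(16,3) = 3/20; P(at least one grey) = 1 − C(7,3)/C(16,3) = 15/16.
Since 'all 3 grey' ⊆ 'at least one grey', P(all 3 | at least one) = 3/20 / 15/16 = 4/25 ≈ 0.1600.

4/25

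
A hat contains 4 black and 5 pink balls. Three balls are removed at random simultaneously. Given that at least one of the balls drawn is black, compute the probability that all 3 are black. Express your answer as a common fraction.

2/37

P(all 3 black) = C(4,3)/C(9,3) = 1/21; P(at least one black) = 1 − C(5,3)/C(9,3) = 37/42.
Since 'all 3 black' ⊆ 'at least one black', P(all 3 | at least one) = 1/21 / 37/42 = 2/37 ≈ 0.0541.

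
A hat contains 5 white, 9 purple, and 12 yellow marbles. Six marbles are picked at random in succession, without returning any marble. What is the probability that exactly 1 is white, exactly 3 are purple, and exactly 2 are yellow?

Unordered draws without replacement: count favorable combinations over C(26,6).
Favorable = C(5,1) · C(9,3) · C(12,2) = 27720; total = C(26,6) = 230230.
P = 27720/230230 = 36/299 ≈ 0.1204.

36/299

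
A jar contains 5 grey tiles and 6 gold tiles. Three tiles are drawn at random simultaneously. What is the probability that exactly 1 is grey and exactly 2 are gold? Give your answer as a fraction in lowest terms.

Unordered draws without replacement: count favorable combinations over C(11,3).
Favorable = C(5,1) · C(6,2) = 75; total = C(11,3) = 165.
P = 75/165 = 5/11 ≈ 0.4545.

5/11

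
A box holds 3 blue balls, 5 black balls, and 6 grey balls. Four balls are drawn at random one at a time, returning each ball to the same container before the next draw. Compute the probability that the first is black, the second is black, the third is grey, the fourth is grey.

225/9604

Multiply the conditional probability of each draw in order, with replacement (the composition resets each draw).
P = (5/14) · (5/14) · (6/14) · (6/14) = 225/9604 ≈ 0.0234.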